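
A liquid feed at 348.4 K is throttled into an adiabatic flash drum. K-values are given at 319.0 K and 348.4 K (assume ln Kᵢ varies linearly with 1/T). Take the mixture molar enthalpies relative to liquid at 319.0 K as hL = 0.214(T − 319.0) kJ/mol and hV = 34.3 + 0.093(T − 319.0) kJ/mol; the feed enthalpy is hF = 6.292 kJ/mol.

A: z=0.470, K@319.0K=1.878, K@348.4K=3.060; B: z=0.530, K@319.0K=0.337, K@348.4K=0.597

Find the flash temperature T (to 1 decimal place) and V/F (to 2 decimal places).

Adiabatic flash: solve Rachford–Rice at each trial T, then check hF = ψ·hV(T) + (1−ψ)·hL(T).
  T = 319.0 K: K = (1.878, 0.337), RR gives ψ = 0.105, H_out = 3.610 kJ/mol
  T = 348.4 K: K = (3.060, 0.597), RR gives ψ = 0.909, H_out = 34.236 kJ/mol
  T = 333.7 K: K = (2.423, 0.454), RR gives ψ = 0.489, H_out = 19.040 kJ/mol
  T = 326.4 K: K = (2.141, 0.393), RR gives ψ = 0.310, H_out = 11.933 kJ/mol
  T = 322.7 K: K = (2.007, 0.364), RR gives ψ = 0.213, H_out = 7.997 kJ/mol
  T = 320.9 K: K = (1.943, 0.351), RR gives ψ = 0.162, H_out = 5.933 kJ/mol
Linear interpolation between T = 320.9 (H_out = 5.933) and T = 322.7 (H_out = 7.997) on hF = 6.292 gives T ≈ 321.2 K, at which ψ = 0.17.

T = 321.2 K, V/F = 0.17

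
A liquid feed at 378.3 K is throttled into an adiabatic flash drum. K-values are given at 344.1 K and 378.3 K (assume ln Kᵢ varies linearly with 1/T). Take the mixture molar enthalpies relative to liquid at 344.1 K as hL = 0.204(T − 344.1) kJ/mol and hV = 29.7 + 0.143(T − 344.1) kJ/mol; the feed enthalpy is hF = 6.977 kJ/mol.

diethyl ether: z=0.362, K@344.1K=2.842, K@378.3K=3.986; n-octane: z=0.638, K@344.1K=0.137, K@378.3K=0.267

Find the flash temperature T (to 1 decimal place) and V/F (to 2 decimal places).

T = 356.4 K, V/F = 0.15

Adiabatic flash: solve Rachford–Rice at each trial T, then check hF = ψ·hV(T) + (1−ψ)·hL(T).
  T = 344.1 K: K = (2.842, 0.137), RR gives ψ = 0.073, H_out = 2.171 kJ/mol
  T = 378.3 K: K = (3.986, 0.267), RR gives ψ = 0.280, H_out = 14.714 kJ/mol
  T = 361.2 K: K = (3.393, 0.194), RR gives ψ = 0.183, H_out = 8.723 kJ/mol
  T = 352.6 K: K = (3.110, 0.164), RR gives ψ = 0.131, H_out = 5.543 kJ/mol
  T = 356.9 K: K = (3.250, 0.179), RR gives ψ = 0.157, H_out = 7.155 kJ/mol
  T = 354.8 K: K = (3.182, 0.171), RR gives ψ = 0.144, H_out = 6.374 kJ/mol
Linear interpolation between T = 354.8 (H_out = 6.374) and T = 356.9 (H_out = 7.155) on hF = 6.977 gives T ≈ 356.4 K, at which ψ = 0.15.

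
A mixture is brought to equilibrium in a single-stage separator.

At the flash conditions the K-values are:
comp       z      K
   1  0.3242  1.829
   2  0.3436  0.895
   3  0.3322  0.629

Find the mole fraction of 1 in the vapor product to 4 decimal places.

y_1 = 0.4184

Newton–Raphson from V/F = 0.63:
  V/F = 0.6300: g = -0.02292, g' = -0.1784 → V/F = 0.5015
  V/F = 0.5015: g = 0.00034, g' = -0.1844 → V/F = 0.5033
Converged at V/F = 0.5033.
Compositions from xᵢ = zᵢ/(1+V/F(Kᵢ−1)), yᵢ = Kᵢxᵢ:
  1: x = 0.2288, y = 0.4184
  2: x = 0.3628, y = 0.3247
  3: x = 0.4085, y = 0.2569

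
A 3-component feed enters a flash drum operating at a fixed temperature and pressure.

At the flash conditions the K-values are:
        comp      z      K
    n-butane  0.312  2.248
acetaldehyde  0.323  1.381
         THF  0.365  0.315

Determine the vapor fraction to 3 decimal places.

Iterate (Newton) starting at ψ = 0.37:
  ψ = 0.370: g = 0.0393, g' = -0.571 → ψ = 0.439
  ψ = 0.439: g = -0.0005, g' = -0.587 → ψ = 0.438
Converged at ψ = 0.438.

ψ = 0.438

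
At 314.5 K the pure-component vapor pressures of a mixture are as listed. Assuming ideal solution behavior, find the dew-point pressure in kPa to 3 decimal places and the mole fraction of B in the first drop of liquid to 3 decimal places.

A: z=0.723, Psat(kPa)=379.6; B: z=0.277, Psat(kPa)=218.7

Pdew = 315.337 kPa, x_B = 0.399

At the dew point ψ → 1, so Σzᵢ/Kᵢ = 1 with Kᵢ = Pᵢˢᵃᵗ/P ⇒ 1/P = Σzᵢ/Pᵢˢᵃᵗ.
1/P = 0.723/379.6 + 0.277/218.7 = 0.003171 ⇒ P = 315.337 kPa
xᵢ = zᵢP/Pᵢˢᵃᵗ ⇒ x_B = 0.277·315.337/218.7 = 0.399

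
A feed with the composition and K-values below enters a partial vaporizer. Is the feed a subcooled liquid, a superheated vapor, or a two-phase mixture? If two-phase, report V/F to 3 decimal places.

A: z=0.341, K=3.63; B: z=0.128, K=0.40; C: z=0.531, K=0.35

ΣzᵢKᵢ = 1.475; Σzᵢ/Kᵢ = 1.931.
Both exceed 1, so a two-phase solution exists.
Rachford–Rice: g(ψ) = Σ zᵢ(Kᵢ−1)/(1+ψ(Kᵢ−1)) = 0.
Newton–Raphson from ψ = 0.5:
  ψ = 0.500: g = -0.2336, g' = -1.027 → ψ = 0.272
  ψ = 0.272: g = 0.0113, g' = -1.198 → ψ = 0.282
Converged at ψ = 0.282.

two-phase, V/F = 0.282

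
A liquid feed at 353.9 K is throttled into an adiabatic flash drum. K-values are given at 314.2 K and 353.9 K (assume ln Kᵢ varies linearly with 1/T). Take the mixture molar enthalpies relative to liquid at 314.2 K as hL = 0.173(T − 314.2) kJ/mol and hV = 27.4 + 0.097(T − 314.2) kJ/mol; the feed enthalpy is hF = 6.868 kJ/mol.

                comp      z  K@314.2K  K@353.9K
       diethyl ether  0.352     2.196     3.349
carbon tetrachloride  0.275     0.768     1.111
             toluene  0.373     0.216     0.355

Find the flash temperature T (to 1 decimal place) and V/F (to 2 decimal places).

T = 322.0 K, V/F = 0.21

Adiabatic flash: solve Rachford–Rice at each trial T, then check hF = ψ·hV(T) + (1−ψ)·hL(T).
  T = 314.2 K: K = (2.196, 0.768, 0.216), RR gives ψ = 0.090, H_out = 2.477 kJ/mol
  T = 353.9 K: K = (3.349, 1.111, 0.355), RR gives ψ = 0.572, H_out = 20.824 kJ/mol
  T = 334.0 K: K = (2.745, 0.933, 0.281), RR gives ψ = 0.355, H_out = 12.628 kJ/mol
  T = 324.1 K: K = (2.463, 0.849, 0.247), RR gives ψ = 0.234, H_out = 7.947 kJ/mol
  T = 319.1 K: K = (2.327, 0.808, 0.231), RR gives ψ = 0.165, H_out = 5.311 kJ/mol
  T = 321.6 K: K = (2.395, 0.828, 0.239), RR gives ψ = 0.200, H_out = 6.657 kJ/mol
  T = 322.9 K: K = (2.430, 0.839, 0.243), RR gives ψ = 0.218, H_out = 7.334 kJ/mol
Linear interpolation between T = 321.6 (H_out = 6.657) and T = 322.9 (H_out = 7.334) on hF = 6.868 gives T ≈ 322.0 K, at which ψ = 0.21.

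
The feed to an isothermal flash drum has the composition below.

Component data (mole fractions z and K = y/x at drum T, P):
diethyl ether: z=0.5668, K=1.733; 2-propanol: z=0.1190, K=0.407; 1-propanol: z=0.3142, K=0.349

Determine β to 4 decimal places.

β = 0.3012

Let β = V/F and solve Σ zᵢ(Kᵢ−1)/(1+β(Kᵢ−1)) = 0.
Check two-phase: ΣzᵢKᵢ = 1.1404 > 1 and Σzᵢ/Kᵢ = 1.5197 > 1, so g(0) = 0.1404 > 0 and g(1) = -0.5197 < 0.
Newton iteration, β⁰ = 0.68:
  β = 0.6800: g = -0.20800, g' = -0.6818 → β = 0.3749
  β = 0.3749: g = -0.03544, g' = -0.4896 → β = 0.3026
  β = 0.3026: g = -0.00066, g' = -0.4726 → β = 0.3012
Converged at β = 0.3012.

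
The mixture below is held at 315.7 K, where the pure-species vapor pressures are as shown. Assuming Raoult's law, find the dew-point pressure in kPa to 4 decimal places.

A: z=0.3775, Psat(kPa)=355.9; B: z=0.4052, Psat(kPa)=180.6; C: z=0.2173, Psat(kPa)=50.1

At the dew point ψ → 1, so Σzᵢ/Kᵢ = 1 with Kᵢ = Pᵢˢᵃᵗ/P ⇒ 1/P = Σzᵢ/Pᵢˢᵃᵗ.
1/P = 0.3775/355.9 + 0.4052/180.6 + 0.2173/50.1 = 0.0076416 ⇒ P = 130.8618 kPa

Pdew = 130.8618 kPa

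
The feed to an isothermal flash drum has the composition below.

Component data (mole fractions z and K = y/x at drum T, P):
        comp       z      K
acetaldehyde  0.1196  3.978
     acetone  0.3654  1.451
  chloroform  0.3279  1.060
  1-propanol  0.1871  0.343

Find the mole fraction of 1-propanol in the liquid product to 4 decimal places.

x_1-propanol = 0.3792

Iterate (Newton) starting at β = 0.5:
  β = 0.5000: g = 0.11361, g' = -0.4009 → β = 0.7834
  β = 0.7834: g = -0.00586, g' = -0.4800 → β = 0.7712
  β = 0.7712: g = -0.00005, g' = -0.4714 → β = 0.7711
Converged at β = 0.7711.
Compositions from xᵢ = zᵢ/(1+β(Kᵢ−1)), yᵢ = Kᵢxᵢ:
  acetaldehyde: x = 0.0363, y = 0.1443
  acetone: x = 0.2711, y = 0.3934
  chloroform: x = 0.3134, y = 0.3322
  1-propanol: x = 0.3792, y = 0.1301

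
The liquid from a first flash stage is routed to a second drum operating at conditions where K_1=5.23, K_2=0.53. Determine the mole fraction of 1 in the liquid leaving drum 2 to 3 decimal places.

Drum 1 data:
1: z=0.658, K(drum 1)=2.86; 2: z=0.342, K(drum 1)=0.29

Drum 1:
Let ψ₁ = V/F and solve Σ zᵢ(Kᵢ−1)/(1+ψ₁(Kᵢ−1)) = 0.
Feasibility: ΣzᵢKᵢ = 1.981, Σzᵢ/Kᵢ = 1.409 — both > 1, two phases present.
Binary case is linear: z₁(K₁−1)(1+ψ₁(K₂−1)) + z₂(K₂−1)(1+ψ₁(K₁−1)) = 0
⇒ ψ₁ = [z₁(K₁−1)+z₂(K₂−1)] / [−(K₁−1)(K₂−1)] = 0.9811/1.3206 = 0.743
Drum-1 compositions:
  1: x = 0.276, y = 0.790
  2: x = 0.724, y = 0.210
Drum-2 feed = drum-1 liquid: z₂ = (0.2763, 0.7237).
Drum 2:
Rachford–Rice: g(ψ₂) = Σ zᵢ(Kᵢ−1)/(1+ψ₂(Kᵢ−1)) = 0.
g(0) = ΣzᵢKᵢ − 1 = 0.828 and g(1) = 1 − Σzᵢ/Kᵢ = -0.418, so a root lies in (0, 1).
Binary case is linear: z₁(K₁−1)(1+ψ₂(K₂−1)) + z₂(K₂−1)(1+ψ₂(K₁−1)) = 0
⇒ ψ₂ = [z₁(K₁−1)+z₂(K₂−1)] / [−(K₁−1)(K₂−1)] = 0.8284/1.9881 = 0.417
  1: x = 0.100, y = 0.523
  2: x = 0.900, y = 0.477

x_1 (drum 2) = 0.100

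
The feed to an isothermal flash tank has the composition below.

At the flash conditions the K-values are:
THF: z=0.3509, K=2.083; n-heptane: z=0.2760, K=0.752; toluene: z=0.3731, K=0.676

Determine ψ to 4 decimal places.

Iterate (Newton) starting at ψ = 0.53:
  ψ = 0.5300: g = 0.01669, g' = -0.2457 → ψ = 0.5979
  ψ = 0.5979: g = 0.00037, g' = -0.2353 → ψ = 0.5995
Converged at ψ = 0.5995.

ψ = 0.5995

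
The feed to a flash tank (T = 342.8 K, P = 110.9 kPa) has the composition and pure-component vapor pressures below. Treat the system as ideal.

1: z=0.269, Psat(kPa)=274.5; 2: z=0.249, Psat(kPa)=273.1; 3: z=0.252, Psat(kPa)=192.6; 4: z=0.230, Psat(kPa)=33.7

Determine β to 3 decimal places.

Raoult's law: Kᵢ = Pᵢˢᵃᵗ/P = Pᵢˢᵃᵗ/110.9.
  K_1 = 274.5/110.9 = 2.47520, K_2 = 273.1/110.9 = 2.46258, K_3 = 192.6/110.9 = 1.73670, K_4 = 33.7/110.9 = 0.30388
Let β = V/F and solve Σ zᵢ(Kᵢ−1)/(1+β(Kᵢ−1)) = 0.
g(0) = ΣzᵢKᵢ − 1 = 0.787 and g(1) = 1 − Σzᵢ/Kᵢ = -0.112, so a root lies in (0, 1).
Newton–Raphson from β = 0.32:
  β = 0.320: g = 0.4619, g' = -0.791 → β = 0.904
  β = 0.904: g = 0.0068, g' = -1.066 → β = 0.910
Converged at β = 0.910.

β = 0.910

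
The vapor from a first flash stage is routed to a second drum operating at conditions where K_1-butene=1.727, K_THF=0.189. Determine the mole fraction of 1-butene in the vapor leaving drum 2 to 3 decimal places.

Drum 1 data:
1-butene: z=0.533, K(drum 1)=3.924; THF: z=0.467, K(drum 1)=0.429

y_1-butene (drum 2) = 0.911

Drum 1:
Newton iteration, ψ₁⁰ = 0.39:
  ψ₁ = 0.390: g = 0.3851, g' = -1.247 → ψ₁ = 0.699
  ψ₁ = 0.699: g = 0.0683, g' = -0.914 → ψ₁ = 0.774
Converged at ψ₁ = 0.774.
Drum-1 compositions:
  1-butene: x = 0.163, y = 0.641
  THF: x = 0.837, y = 0.359
Drum-2 feed = drum-1 vapor: z₂ = (0.6411, 0.3589).
Drum 2:
Rachford–Rice: g(ψ₂) = Σ zᵢ(Kᵢ−1)/(1+ψ₂(Kᵢ−1)) = 0.
g(0) = ΣzᵢKᵢ − 1 = 0.175 and g(1) = 1 − Σzᵢ/Kᵢ = -1.270, so a root lies in (0, 1).
Binary case is linear: z₁(K₁−1)(1+ψ₂(K₂−1)) + z₂(K₂−1)(1+ψ₂(K₁−1)) = 0
⇒ ψ₂ = [z₁(K₁−1)+z₂(K₂−1)] / [−(K₁−1)(K₂−1)] = 0.1750/0.5896 = 0.297
  1-butene: x = 0.527, y = 0.911
  THF: x = 0.473, y = 0.089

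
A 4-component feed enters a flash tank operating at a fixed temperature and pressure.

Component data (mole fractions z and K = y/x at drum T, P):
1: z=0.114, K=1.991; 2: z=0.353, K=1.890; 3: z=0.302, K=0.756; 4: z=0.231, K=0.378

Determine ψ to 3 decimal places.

Rachford–Rice: g(ψ) = Σ zᵢ(Kᵢ−1)/(1+ψ(Kᵢ−1)) = 0.
Feasibility: ΣzᵢKᵢ = 1.210, Σzᵢ/Kᵢ = 1.255 — both > 1, two phases present.
Newton–Raphson from ψ = 0.3:
  ψ = 0.300: g = 0.0789, g' = -0.397 → ψ = 0.499
  ψ = 0.499: g = 0.0009, g' = -0.395 → ψ = 0.501
Converged at ψ = 0.501.

ψ = 0.501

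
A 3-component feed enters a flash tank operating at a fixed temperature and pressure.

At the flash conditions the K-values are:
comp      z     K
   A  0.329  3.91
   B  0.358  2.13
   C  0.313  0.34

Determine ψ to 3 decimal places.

ψ = 0.861

Material balance + equilibrium reduce to Σ zᵢ(Kᵢ−1)/(1+ψ(Kᵢ−1)) = 0.
Check two-phase: ΣzᵢKᵢ = 2.155 > 1 and Σzᵢ/Kᵢ = 1.173 > 1, so g(0) = 1.155 > 0 and g(1) = -0.173 < 0.
Iterate (Newton) starting at ψ = 0.69:
  ψ = 0.690: g = 0.1663, g' = -0.912 → ψ = 0.872
  ψ = 0.872: g = -0.0126, g' = -1.096 → ψ = 0.861
Converged at ψ = 0.861.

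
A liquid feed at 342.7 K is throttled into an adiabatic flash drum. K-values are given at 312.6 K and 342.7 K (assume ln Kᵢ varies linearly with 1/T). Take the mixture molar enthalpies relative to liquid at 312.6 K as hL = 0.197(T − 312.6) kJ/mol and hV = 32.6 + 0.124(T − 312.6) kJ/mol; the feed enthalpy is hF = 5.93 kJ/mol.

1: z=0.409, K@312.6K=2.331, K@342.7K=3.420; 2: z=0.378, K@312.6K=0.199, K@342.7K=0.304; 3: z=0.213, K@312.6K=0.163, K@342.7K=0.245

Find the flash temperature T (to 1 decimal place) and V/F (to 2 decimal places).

Adiabatic flash: solve Rachford–Rice at each trial T, then check hF = ψ·hV(T) + (1−ψ)·hL(T).
  T = 312.6 K: K = (2.331, 0.199, 0.163), RR gives ψ = 0.058, H_out = 1.905 kJ/mol
  T = 342.7 K: K = (3.420, 0.304, 0.245), RR gives ψ = 0.326, H_out = 15.833 kJ/mol
  T = 327.6 K: K = (2.847, 0.248, 0.202), RR gives ψ = 0.212, H_out = 9.634 kJ/mol
  T = 320.1 K: K = (2.582, 0.223, 0.182), RR gives ψ = 0.143, H_out = 6.054 kJ/mol
  T = 316.4 K: K = (2.456, 0.211, 0.172), RR gives ψ = 0.104, H_out = 4.095 kJ/mol
  T = 318.2 K: K = (2.517, 0.217, 0.177), RR gives ψ = 0.123, H_out = 5.067 kJ/mol
Linear interpolation between T = 318.2 (H_out = 5.067) and T = 320.1 (H_out = 6.054) on hF = 5.93 gives T ≈ 319.9 K, at which ψ = 0.14.

T = 319.9 K, V/F = 0.14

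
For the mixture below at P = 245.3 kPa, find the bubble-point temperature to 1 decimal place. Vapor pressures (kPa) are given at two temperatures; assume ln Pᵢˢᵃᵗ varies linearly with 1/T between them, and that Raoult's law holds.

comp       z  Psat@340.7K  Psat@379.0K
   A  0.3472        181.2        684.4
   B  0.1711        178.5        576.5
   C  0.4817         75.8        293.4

T = 358.4 K

Bubble-point temperature: ΣzᵢPᵢˢᵃᵗ(T) = P. Interpolate ln Pᵢˢᵃᵗ = aᵢ + bᵢ/T.
  T = 340.7 K: ΣzᵢPᵢˢᵃᵗ = 129.97 kPa
  T = 379.0 K: ΣzᵢPᵢˢᵃᵗ = 477.59 kPa
  T = 359.9 K: ΣzᵢPᵢˢᵃᵗ = 258.20 kPa
  T = 350.3 K: ΣzᵢPᵢˢᵃᵗ = 184.89 kPa
  T = 355.1 K: ΣzᵢPᵢˢᵃᵗ = 218.98 kPa
  T = 357.5 K: ΣzᵢPᵢˢᵃᵗ = 237.91 kPa
Interpolating between 357.5 K and 359.9 K gives T ≈ 358.4 K.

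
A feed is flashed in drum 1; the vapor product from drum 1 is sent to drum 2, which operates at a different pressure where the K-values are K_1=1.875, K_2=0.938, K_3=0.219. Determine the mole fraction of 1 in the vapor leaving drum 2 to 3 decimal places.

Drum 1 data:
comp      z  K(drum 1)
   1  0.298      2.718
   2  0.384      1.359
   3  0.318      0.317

Drum 1:
Rachford–Rice: g(ψ₁) = Σ zᵢ(Kᵢ−1)/(1+ψ₁(Kᵢ−1)) = 0.
Check two-phase: ΣzᵢKᵢ = 1.433 > 1 and Σzᵢ/Kᵢ = 1.395 > 1, so g(0) = 0.433 > 0 and g(1) = -0.395 < 0.
Newton iteration, ψ₁⁰ = 0.49:
  ψ₁ = 0.490: g = 0.0688, g' = -0.630 → ψ₁ = 0.599
  ψ₁ = 0.599: g = -0.0019, g' = -0.672 → ψ₁ = 0.596
Converged at ψ₁ = 0.596.
Drum-1 compositions:
  1: x = 0.147, y = 0.400
  2: x = 0.316, y = 0.430
  3: x = 0.537, y = 0.170
Drum-2 feed = drum-1 vapor: z₂ = (0.4001, 0.4298, 0.1701).
Drum 2:
Rachford–Rice: g(ψ₂) = Σ zᵢ(Kᵢ−1)/(1+ψ₂(Kᵢ−1)) = 0.
Check two-phase: ΣzᵢKᵢ = 1.191 > 1 and Σzᵢ/Kᵢ = 1.448 > 1, so g(0) = 0.191 > 0 and g(1) = -0.448 < 0.
Newton–Raphson from ψ₂ = 0.5:
  ψ₂ = 0.500: g = -0.0019, g' = -0.429 → ψ₂ = 0.496
Converged at ψ₂ = 0.496.
  1: x = 0.279, y = 0.523
  2: x = 0.443, y = 0.416
  3: x = 0.277, y = 0.061

y_1 (drum 2) = 0.523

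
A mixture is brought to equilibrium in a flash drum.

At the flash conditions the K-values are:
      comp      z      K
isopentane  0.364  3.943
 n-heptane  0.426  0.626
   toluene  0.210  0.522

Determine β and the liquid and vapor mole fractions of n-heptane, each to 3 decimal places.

Material balance + equilibrium reduce to Σ zᵢ(Kᵢ−1)/(1+β(Kᵢ−1)) = 0.
Feasibility: ΣzᵢKᵢ = 1.812, Σzᵢ/Kᵢ = 1.175 — both > 1, two phases present.
Newton–Raphson from β = 0.68:
  β = 0.680: g = -0.0054, g' = -0.562 → β = 0.670
Converged at β = 0.670.
Compositions from xᵢ = zᵢ/(1+β(Kᵢ−1)), yᵢ = Kᵢxᵢ:
  isopentane: x = 0.122, y = 0.483
  n-heptane: x = 0.569, y = 0.356
  toluene: x = 0.309, y = 0.161

β = 0.670, x_n-heptane = 0.569, y_n-heptane = 0.356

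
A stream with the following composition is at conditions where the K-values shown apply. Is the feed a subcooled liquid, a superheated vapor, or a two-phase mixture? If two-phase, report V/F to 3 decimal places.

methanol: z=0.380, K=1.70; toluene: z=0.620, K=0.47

subcooled liquid

ΣzᵢKᵢ = 0.937; Σzᵢ/Kᵢ = 1.543.
Since ΣzᵢKᵢ < 1 the mixture is below its bubble point — single liquid phase.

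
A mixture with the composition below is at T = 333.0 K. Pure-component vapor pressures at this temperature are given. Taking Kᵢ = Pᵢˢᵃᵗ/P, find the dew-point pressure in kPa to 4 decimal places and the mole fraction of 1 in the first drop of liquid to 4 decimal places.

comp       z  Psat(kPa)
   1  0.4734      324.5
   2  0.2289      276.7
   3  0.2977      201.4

At the dew point ψ → 1, so Σzᵢ/Kᵢ = 1 with Kᵢ = Pᵢˢᵃᵗ/P ⇒ 1/P = Σzᵢ/Pᵢˢᵃᵗ.
1/P = 0.4734/324.5 + 0.2289/276.7 + 0.2977/201.4 = 0.0037643 ⇒ P = 265.6563 kPa
xᵢ = zᵢP/Pᵢˢᵃᵗ ⇒ x_1 = 0.4734·265.6563/324.5 = 0.3876

Pdew = 265.6563 kPa, x_1 = 0.3876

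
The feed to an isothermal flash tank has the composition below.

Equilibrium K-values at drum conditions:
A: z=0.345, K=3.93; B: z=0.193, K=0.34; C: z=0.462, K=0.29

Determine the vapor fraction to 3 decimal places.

ψ = 0.273

Let ψ = V/F and solve Σ zᵢ(Kᵢ−1)/(1+ψ(Kᵢ−1)) = 0.
Check two-phase: ΣzᵢKᵢ = 1.555 > 1 and Σzᵢ/Kᵢ = 2.249 > 1, so g(0) = 0.555 > 0 and g(1) = -1.249 < 0.
Newton iteration, ψ⁰ = 0.5:
  ψ = 0.500: g = -0.2886, g' = -1.235 → ψ = 0.266
  ψ = 0.266: g = 0.0089, g' = -1.413 → ψ = 0.273
Converged at ψ = 0.273.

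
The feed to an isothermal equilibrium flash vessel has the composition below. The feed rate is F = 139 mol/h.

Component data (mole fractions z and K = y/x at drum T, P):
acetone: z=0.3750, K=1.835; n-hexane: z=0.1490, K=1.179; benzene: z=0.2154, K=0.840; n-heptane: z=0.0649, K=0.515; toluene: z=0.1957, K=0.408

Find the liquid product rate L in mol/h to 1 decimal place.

Rachford–Rice: g(ψ) = Σ zᵢ(Kᵢ−1)/(1+ψ(Kᵢ−1)) = 0.
g(0) = ΣzᵢKᵢ − 1 = 0.1580 and g(1) = 1 − Σzᵢ/Kᵢ = -0.1928, so a root lies in (0, 1).
Iterate (Newton) starting at ψ = 0.5:
  ψ = 0.5000: g = 0.00180, g' = -0.3057 → ψ = 0.5059
Converged at ψ = 0.5059.
Then V = ψ·F = 0.5059·139 = 70.3 mol/h and L = F − V = 68.7 mol/h.

L = 68.7 mol/h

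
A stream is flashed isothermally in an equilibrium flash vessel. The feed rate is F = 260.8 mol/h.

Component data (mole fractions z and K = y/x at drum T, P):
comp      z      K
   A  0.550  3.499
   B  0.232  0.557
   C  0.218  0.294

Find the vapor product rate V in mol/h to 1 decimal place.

V = 194.9 mol/h

Let β = V/F and solve Σ zᵢ(Kᵢ−1)/(1+β(Kᵢ−1)) = 0.
Check two-phase: ΣzᵢKᵢ = 2.118 > 1 and Σzᵢ/Kᵢ = 1.315 > 1, so g(0) = 1.118 > 0 and g(1) = -0.315 < 0.
Newton iteration, β⁰ = 0.52:
  β = 0.520: g = 0.2210, g' = -0.998 → β = 0.742
  β = 0.742: g = 0.0057, g' = -1.002 → β = 0.747
Converged at β = 0.747.
Then V = β·F = 0.7472·260.8 = 194.9 mol/h and L = F − V = 65.9 mol/h.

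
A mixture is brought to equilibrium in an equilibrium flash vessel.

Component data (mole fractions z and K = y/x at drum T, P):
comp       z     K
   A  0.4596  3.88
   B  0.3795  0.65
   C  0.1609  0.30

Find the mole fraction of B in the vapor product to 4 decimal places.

y_B = 0.3348

Let ψ = V/F and solve Σ zᵢ(Kᵢ−1)/(1+ψ(Kᵢ−1)) = 0.
Feasibility: ΣzᵢKᵢ = 2.0782, Σzᵢ/Kᵢ = 1.2386 — both > 1, two phases present.
Newton iteration, ψ⁰ = 0.5:
  ψ = 0.5000: g = 0.20820, g' = -0.8952 → ψ = 0.7326
  ψ = 0.7326: g = 0.01583, g' = -0.8104 → ψ = 0.7521
  ψ = 0.7521: g = -0.00007, g' = -0.8176 → ψ = 0.7520
Converged at ψ = 0.7520.
Compositions from xᵢ = zᵢ/(1+ψ(Kᵢ−1)), yᵢ = Kᵢxᵢ:
  A: x = 0.1452, y = 0.5633
  B: x = 0.5151, y = 0.3348
  C: x = 0.3398, y = 0.1019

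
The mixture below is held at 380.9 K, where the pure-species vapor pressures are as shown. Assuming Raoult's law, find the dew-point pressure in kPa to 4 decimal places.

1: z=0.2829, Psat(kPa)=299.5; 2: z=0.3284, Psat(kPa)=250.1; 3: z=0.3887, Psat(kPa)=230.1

At the dew point ψ → 1, so Σzᵢ/Kᵢ = 1 with Kᵢ = Pᵢˢᵃᵗ/P ⇒ 1/P = Σzᵢ/Pᵢˢᵃᵗ.
1/P = 0.2829/299.5 + 0.3284/250.1 + 0.3887/230.1 = 0.0039469 ⇒ P = 253.3625 kPa

Pdew = 253.3625 kPa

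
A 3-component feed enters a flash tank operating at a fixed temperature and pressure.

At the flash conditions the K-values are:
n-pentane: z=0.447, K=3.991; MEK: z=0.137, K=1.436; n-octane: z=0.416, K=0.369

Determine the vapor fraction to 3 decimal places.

Material balance + equilibrium reduce to Σ zᵢ(Kᵢ−1)/(1+ψ(Kᵢ−1)) = 0.
Check two-phase: ΣzᵢKᵢ = 2.134 > 1 and Σzᵢ/Kᵢ = 1.335 > 1, so g(0) = 1.134 > 0 and g(1) = -0.335 < 0.
Newton iteration, ψ⁰ = 0.54:
  ψ = 0.540: g = 0.1614, g' = -0.983 → ψ = 0.704
  ψ = 0.704: g = 0.0037, g' = -0.966 → ψ = 0.708
Converged at ψ = 0.708.

ψ = 0.708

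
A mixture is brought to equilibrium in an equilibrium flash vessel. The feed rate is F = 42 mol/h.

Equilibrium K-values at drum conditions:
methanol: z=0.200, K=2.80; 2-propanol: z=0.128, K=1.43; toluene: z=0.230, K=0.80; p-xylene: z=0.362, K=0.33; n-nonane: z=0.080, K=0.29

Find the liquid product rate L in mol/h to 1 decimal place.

Newton iteration, ψ⁰ = 0.46:
  ψ = 0.460: g = -0.2427, g' = -0.650 → ψ = 0.087
  ψ = 0.087: g = -0.0003, g' = -0.745 → ψ = 0.086
Converged at ψ = 0.086.
Then V = ψ·F = 0.0862·42 = 3.6 mol/h and L = F − V = 38.4 mol/h.

L = 38.4 mol/h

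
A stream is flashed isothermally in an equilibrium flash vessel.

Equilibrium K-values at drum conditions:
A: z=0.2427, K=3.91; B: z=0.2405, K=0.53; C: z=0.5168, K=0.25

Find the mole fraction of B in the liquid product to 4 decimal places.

x_B = 0.2531

Newton iteration, ψ⁰ = 0.7:
  ψ = 0.7000: g = -0.75191, g' = -1.6292 → ψ = 0.2385
  ψ = 0.2385: g = -0.18242, g' = -1.2147 → ψ = 0.0883
  ψ = 0.0883: g = 0.02884, g' = -1.6920 → ψ = 0.1054
  ψ = 0.1054: g = 0.00075, g' = -1.6054 → ψ = 0.1058
Converged at ψ = 0.1058.
Compositions from xᵢ = zᵢ/(1+ψ(Kᵢ−1)), yᵢ = Kᵢxᵢ:
  A: x = 0.1856, y = 0.7255
  B: x = 0.2531, y = 0.1341
  C: x = 0.5614, y = 0.1403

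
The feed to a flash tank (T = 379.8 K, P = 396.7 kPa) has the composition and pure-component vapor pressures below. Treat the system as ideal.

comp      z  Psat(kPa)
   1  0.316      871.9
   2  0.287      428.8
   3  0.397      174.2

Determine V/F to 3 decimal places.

V/F = 0.379

Raoult's law: Kᵢ = Pᵢˢᵃᵗ/P = Pᵢˢᵃᵗ/396.7.
  K_1 = 871.9/396.7 = 2.19788, K_2 = 428.8/396.7 = 1.08092, K_3 = 174.2/396.7 = 0.43912
Rachford–Rice: g(V/F) = Σ zᵢ(Kᵢ−1)/(1+V/F(Kᵢ−1)) = 0.
g(0) = ΣzᵢKᵢ − 1 = 0.179 and g(1) = 1 − Σzᵢ/Kᵢ = -0.313, so a root lies in (0, 1).
Iterate (Newton) starting at V/F = 0.5:
  V/F = 0.500: g = -0.0504, g' = -0.420 → V/F = 0.380
  V/F = 0.380: g = -0.0004, g' = -0.418 → V/F = 0.379
Converged at V/F = 0.379.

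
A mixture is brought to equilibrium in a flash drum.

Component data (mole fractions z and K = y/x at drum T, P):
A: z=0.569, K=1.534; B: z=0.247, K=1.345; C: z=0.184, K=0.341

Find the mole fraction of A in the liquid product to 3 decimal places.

x_A = 0.392

Rachford–Rice: g(V/F) = Σ zᵢ(Kᵢ−1)/(1+V/F(Kᵢ−1)) = 0.
Check two-phase: ΣzᵢKᵢ = 1.268 > 1 and Σzᵢ/Kᵢ = 1.094 > 1, so g(0) = 0.268 > 0 and g(1) = -0.094 < 0.
Iterate (Newton) starting at V/F = 0.5:
  V/F = 0.500: g = 0.1316, g' = -0.300 → V/F = 0.939
  V/F = 0.939: g = -0.0511, g' = -0.638 → V/F = 0.858
  V/F = 0.858: g = -0.0051, g' = -0.518 → V/F = 0.849
  V/F = 0.849: g = -0.0001, g' = -0.506 → V/F = 0.848
Converged at V/F = 0.848.
Compositions from xᵢ = zᵢ/(1+V/F(Kᵢ−1)), yᵢ = Kᵢxᵢ:
  A: x = 0.392, y = 0.601
  B: x = 0.191, y = 0.257
  C: x = 0.417, y = 0.142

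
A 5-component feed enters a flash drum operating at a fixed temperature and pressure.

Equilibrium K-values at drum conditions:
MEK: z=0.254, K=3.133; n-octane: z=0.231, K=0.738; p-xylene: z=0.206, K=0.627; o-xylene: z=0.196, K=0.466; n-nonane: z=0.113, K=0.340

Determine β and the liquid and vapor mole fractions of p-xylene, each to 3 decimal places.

β = 0.241, x_p-xylene = 0.226, y_p-xylene = 0.142

Let β = V/F and solve Σ zᵢ(Kᵢ−1)/(1+β(Kᵢ−1)) = 0.
g(0) = ΣzᵢKᵢ − 1 = 0.225 and g(1) = 1 − Σzᵢ/Kᵢ = -0.476, so a root lies in (0, 1).
Newton–Raphson from β = 0.52:
  β = 0.520: g = -0.1670, g' = -0.546 → β = 0.214
  β = 0.214: g = 0.0191, g' = -0.734 → β = 0.240
  β = 0.240: g = 0.0004, g' = -0.701 → β = 0.241
Converged at β = 0.241.
Compositions from xᵢ = zᵢ/(1+β(Kᵢ−1)), yᵢ = Kᵢxᵢ:
  MEK: x = 0.168, y = 0.526
  n-octane: x = 0.247, y = 0.182
  p-xylene: x = 0.226, y = 0.142
  o-xylene: x = 0.225, y = 0.105
  n-nonane: x = 0.134, y = 0.046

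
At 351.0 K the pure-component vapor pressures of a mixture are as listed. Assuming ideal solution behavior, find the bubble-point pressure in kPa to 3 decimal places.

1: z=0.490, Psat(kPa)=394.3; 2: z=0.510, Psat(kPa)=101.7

At the bubble point ψ → 0, so ΣzᵢKᵢ = 1 with Kᵢ = Pᵢˢᵃᵗ/P ⇒ P = ΣzᵢPᵢˢᵃᵗ.
P = 0.490·394.3 + 0.510·101.7 = 245.074 kPa

Pbub = 245.074 kPa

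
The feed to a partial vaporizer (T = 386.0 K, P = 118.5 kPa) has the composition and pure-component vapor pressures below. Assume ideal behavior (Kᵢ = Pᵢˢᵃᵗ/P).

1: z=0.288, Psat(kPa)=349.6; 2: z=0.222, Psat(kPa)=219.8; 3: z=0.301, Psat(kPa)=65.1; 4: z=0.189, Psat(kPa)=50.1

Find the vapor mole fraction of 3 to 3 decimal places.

Raoult's law: Kᵢ = Pᵢˢᵃᵗ/P = Pᵢˢᵃᵗ/118.5.
  K_1 = 349.6/118.5 = 2.95021, K_2 = 219.8/118.5 = 1.85485, K_3 = 65.1/118.5 = 0.54937, K_4 = 50.1/118.5 = 0.42278
Material balance + equilibrium reduce to Σ zᵢ(Kᵢ−1)/(1+ψ(Kᵢ−1)) = 0.
g(0) = ΣzᵢKᵢ − 1 = 0.507 and g(1) = 1 − Σzᵢ/Kᵢ = -0.212, so a root lies in (0, 1).
Iterate (Newton) starting at ψ = 0.45:
  ψ = 0.450: g = 0.1187, g' = -0.606 → ψ = 0.646
  ψ = 0.646: g = 0.0057, g' = -0.564 → ψ = 0.656
Converged at ψ = 0.656.
Compositions from xᵢ = zᵢ/(1+ψ(Kᵢ−1)), yᵢ = Kᵢxᵢ:
  1: x = 0.126, y = 0.373
  2: x = 0.142, y = 0.264
  3: x = 0.427, y = 0.235
  4: x = 0.304, y = 0.129

y_3 = 0.235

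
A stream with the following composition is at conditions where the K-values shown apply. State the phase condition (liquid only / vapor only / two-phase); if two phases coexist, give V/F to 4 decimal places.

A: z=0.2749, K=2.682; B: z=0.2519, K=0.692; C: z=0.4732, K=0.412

two-phase, V/F = 0.1264

ΣzᵢKᵢ = 1.1066; Σzᵢ/Kᵢ = 1.6151.
Both exceed 1, so a two-phase solution exists.
Let ψ = V/F and solve Σ zᵢ(Kᵢ−1)/(1+ψ(Kᵢ−1)) = 0.
Iterate (Newton) starting at ψ = 0.5:
  ψ = 0.5000: g = -0.23466, g' = -0.5911 → ψ = 0.1030
  ψ = 0.1030: g = 0.01779, g' = -0.7759 → ψ = 0.1259
  ψ = 0.1259: g = 0.00035, g' = -0.7463 → ψ = 0.1264
Converged at ψ = 0.1264.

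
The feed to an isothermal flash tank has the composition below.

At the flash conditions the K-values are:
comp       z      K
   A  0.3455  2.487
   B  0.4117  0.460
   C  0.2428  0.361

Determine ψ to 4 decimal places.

Material balance + equilibrium reduce to Σ zᵢ(Kᵢ−1)/(1+ψ(Kᵢ−1)) = 0.
Feasibility: ΣzᵢKᵢ = 1.1363, Σzᵢ/Kᵢ = 1.7065 — both > 1, two phases present.
Iterate (Newton) starting at ψ = 0.5:
  ψ = 0.5000: g = -0.23787, g' = -0.6907 → ψ = 0.1556
  ψ = 0.1556: g = 0.00223, g' = -0.7692 → ψ = 0.1585
Converged at ψ = 0.1585.

ψ = 0.1585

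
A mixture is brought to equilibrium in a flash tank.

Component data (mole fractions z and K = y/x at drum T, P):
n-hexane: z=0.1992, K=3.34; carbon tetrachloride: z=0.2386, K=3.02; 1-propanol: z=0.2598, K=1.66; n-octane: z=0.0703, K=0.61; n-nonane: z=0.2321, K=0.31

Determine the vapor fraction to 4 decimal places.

ψ = 0.8651

Let ψ = V/F and solve Σ zᵢ(Kᵢ−1)/(1+ψ(Kᵢ−1)) = 0.
Feasibility: ΣzᵢKᵢ = 1.9320, Σzᵢ/Kᵢ = 1.1591 — both > 1, two phases present.
Newton iteration, ψ⁰ = 0.4:
  ψ = 0.4000: g = 0.38932, g' = -0.8855 → ψ = 0.8397
  ψ = 0.8397: g = 0.02482, g' = -0.9531 → ψ = 0.8657
  ψ = 0.8657: g = -0.00059, g' = -0.9997 → ψ = 0.8651
Converged at ψ = 0.8651.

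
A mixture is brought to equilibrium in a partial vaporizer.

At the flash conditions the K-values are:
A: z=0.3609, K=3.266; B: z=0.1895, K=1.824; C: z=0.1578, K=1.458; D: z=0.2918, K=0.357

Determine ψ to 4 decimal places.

Rachford–Rice: g(ψ) = Σ zᵢ(Kᵢ−1)/(1+ψ(Kᵢ−1)) = 0.
g(0) = ΣzᵢKᵢ − 1 = 0.8586 and g(1) = 1 − Σzᵢ/Kᵢ = -0.1400, so a root lies in (0, 1).
Iterate (Newton) starting at ψ = 0.5:
  ψ = 0.5000: g = 0.27626, g' = -0.7558 → ψ = 0.8655
  ψ = 0.8655: g = -0.00402, g' = -0.8856 → ψ = 0.8610
Converged at ψ = 0.8610.

ψ = 0.8610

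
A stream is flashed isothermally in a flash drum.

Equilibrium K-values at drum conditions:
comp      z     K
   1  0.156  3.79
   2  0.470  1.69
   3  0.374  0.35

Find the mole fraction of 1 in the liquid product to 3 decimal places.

Material balance + equilibrium reduce to Σ zᵢ(Kᵢ−1)/(1+β(Kᵢ−1)) = 0.
Feasibility: ΣzᵢKᵢ = 1.516, Σzᵢ/Kᵢ = 1.388 — both > 1, two phases present.
Newton iteration, β⁰ = 0.5:
  β = 0.500: g = 0.0627, g' = -0.682 → β = 0.592
  β = 0.592: g = -0.0007, g' = -0.703 → β = 0.591
Converged at β = 0.591.
Compositions from xᵢ = zᵢ/(1+β(Kᵢ−1)), yᵢ = Kᵢxᵢ:
  1: x = 0.059, y = 0.223
  2: x = 0.334, y = 0.564
  3: x = 0.607, y = 0.213

x_1 = 0.059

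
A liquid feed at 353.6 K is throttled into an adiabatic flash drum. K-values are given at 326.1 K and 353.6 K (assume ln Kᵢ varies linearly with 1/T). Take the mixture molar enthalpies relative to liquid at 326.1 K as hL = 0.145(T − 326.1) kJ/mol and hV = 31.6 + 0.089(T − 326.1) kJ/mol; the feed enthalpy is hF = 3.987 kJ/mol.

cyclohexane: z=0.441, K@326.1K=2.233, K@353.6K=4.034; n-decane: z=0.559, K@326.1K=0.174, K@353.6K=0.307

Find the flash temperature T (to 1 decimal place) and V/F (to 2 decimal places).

Adiabatic flash: solve Rachford–Rice at each trial T, then check hF = ψ·hV(T) + (1−ψ)·hL(T).
  T = 326.1 K: K = (2.233, 0.174), RR gives ψ = 0.081, H_out = 2.545 kJ/mol
  T = 353.6 K: K = (4.034, 0.307), RR gives ψ = 0.452, H_out = 17.578 kJ/mol
  T = 339.9 K: K = (3.041, 0.234), RR gives ψ = 0.302, H_out = 11.305 kJ/mol
  T = 333.0 K: K = (2.614, 0.202), RR gives ψ = 0.207, H_out = 7.449 kJ/mol
  T = 329.6 K: K = (2.421, 0.188), RR gives ψ = 0.150, H_out = 5.208 kJ/mol
  T = 327.9 K: K = (2.328, 0.181), RR gives ψ = 0.118, H_out = 3.967 kJ/mol
Linear interpolation between T = 327.9 (H_out = 3.967) and T = 329.6 (H_out = 5.208) on hF = 3.987 gives T ≈ 327.9 K, at which ψ = 0.12.

T = 327.9 K, V/F = 0.12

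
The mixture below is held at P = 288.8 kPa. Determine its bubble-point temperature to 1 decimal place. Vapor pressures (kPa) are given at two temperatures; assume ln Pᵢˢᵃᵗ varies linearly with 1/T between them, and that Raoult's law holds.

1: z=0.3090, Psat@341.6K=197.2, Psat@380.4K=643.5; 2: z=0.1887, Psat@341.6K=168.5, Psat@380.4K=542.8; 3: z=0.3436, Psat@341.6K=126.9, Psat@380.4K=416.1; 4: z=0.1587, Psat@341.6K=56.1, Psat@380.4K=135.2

T = 363.5 K

Bubble-point temperature: ΣzᵢPᵢˢᵃᵗ(T) = P. Interpolate ln Pᵢˢᵃᵗ = aᵢ + bᵢ/T.
  T = 341.6 K: ΣzᵢPᵢˢᵃᵗ = 145.24 kPa
  T = 380.4 K: ΣzᵢPᵢˢᵃᵗ = 465.70 kPa
  T = 361.0 K: ΣzᵢPᵢˢᵃᵗ = 268.19 kPa
  T = 370.7 K: ΣzᵢPᵢˢᵃᵗ = 355.92 kPa
  T = 365.9 K: ΣzᵢPᵢˢᵃᵗ = 309.98 kPa
  T = 363.4 K: ΣzᵢPᵢˢᵃᵗ = 288.04 kPa
Interpolating between 363.4 K and 365.9 K gives T ≈ 363.5 K.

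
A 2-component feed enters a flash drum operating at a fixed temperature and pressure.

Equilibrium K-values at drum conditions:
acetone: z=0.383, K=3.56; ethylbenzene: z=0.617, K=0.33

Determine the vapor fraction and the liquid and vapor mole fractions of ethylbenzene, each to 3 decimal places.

ψ = 0.331, x_ethylbenzene = 0.793, y_ethylbenzene = 0.262

Rachford–Rice: g(ψ) = Σ zᵢ(Kᵢ−1)/(1+ψ(Kᵢ−1)) = 0.
g(0) = ΣzᵢKᵢ − 1 = 0.567 and g(1) = 1 − Σzᵢ/Kᵢ = -0.977, so a root lies in (0, 1).
Newton–Raphson from ψ = 0.5:
  ψ = 0.500: g = -0.1916, g' = -1.109 → ψ = 0.327
  ψ = 0.327: g = 0.0040, g' = -1.198 → ψ = 0.331
Converged at ψ = 0.331.
Compositions from xᵢ = zᵢ/(1+ψ(Kᵢ−1)), yᵢ = Kᵢxᵢ:
  acetone: x = 0.207, y = 0.738
  ethylbenzene: x = 0.793, y = 0.262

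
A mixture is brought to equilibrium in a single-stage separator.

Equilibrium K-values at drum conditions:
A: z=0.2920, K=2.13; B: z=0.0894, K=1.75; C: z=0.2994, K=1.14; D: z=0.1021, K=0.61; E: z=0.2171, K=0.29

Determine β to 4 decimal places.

Material balance + equilibrium reduce to Σ zᵢ(Kᵢ−1)/(1+β(Kᵢ−1)) = 0.
Check two-phase: ΣzᵢKᵢ = 1.2450 > 1 and Σzᵢ/Kᵢ = 1.3668 > 1, so g(0) = 0.2450 > 0 and g(1) = -0.3668 < 0.
Newton iteration, β⁰ = 0.5:
  β = 0.5000: g = 0.01033, g' = -0.4710 → β = 0.5219
  β = 0.5219: g = -0.00009, g' = -0.4793 → β = 0.5218
Converged at β = 0.5218.

β = 0.5218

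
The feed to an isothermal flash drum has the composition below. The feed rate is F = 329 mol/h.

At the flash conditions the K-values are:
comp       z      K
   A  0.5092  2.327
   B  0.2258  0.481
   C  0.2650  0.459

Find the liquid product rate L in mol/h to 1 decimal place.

Let β = V/F and solve Σ zᵢ(Kᵢ−1)/(1+β(Kᵢ−1)) = 0.
Feasibility: ΣzᵢKᵢ = 1.4152, Σzᵢ/Kᵢ = 1.2656 — both > 1, two phases present.
Iterate (Newton) starting at β = 0.5:
  β = 0.5000: g = 0.05141, g' = -0.5807 → β = 0.5885
  β = 0.5885: g = 0.00034, g' = -0.5757 → β = 0.5891
Converged at β = 0.5891.
Then V = β·F = 0.5891·329 = 193.8 mol/h and L = F − V = 135.2 mol/h.

L = 135.2 mol/h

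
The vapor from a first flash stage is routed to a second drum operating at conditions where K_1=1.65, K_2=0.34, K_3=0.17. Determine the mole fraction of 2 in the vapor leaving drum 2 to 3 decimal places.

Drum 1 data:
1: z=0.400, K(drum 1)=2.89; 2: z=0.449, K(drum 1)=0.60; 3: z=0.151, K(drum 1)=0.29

Drum 1:
Material balance + equilibrium reduce to Σ zᵢ(Kᵢ−1)/(1+ψ₁(Kᵢ−1)) = 0.
g(0) = ΣzᵢKᵢ − 1 = 0.469 and g(1) = 1 − Σzᵢ/Kᵢ = -0.407, so a root lies in (0, 1).
Newton–Raphson from ψ₁ = 0.5:
  ψ₁ = 0.500: g = -0.0020, g' = -0.673 → ψ₁ = 0.497
Converged at ψ₁ = 0.497.
Drum-1 compositions:
  1: x = 0.206, y = 0.596
  2: x = 0.560, y = 0.336
  3: x = 0.233, y = 0.068
Drum-2 feed = drum-1 vapor: z₂ = (0.5961, 0.3362, 0.0677).
Drum 2:
Newton iteration, ψ₂⁰ = 0.53:
  ψ₂ = 0.530: g = -0.1534, g' = -0.634 → ψ₂ = 0.288
  ψ₂ = 0.288: g = -0.0215, g' = -0.483 → ψ₂ = 0.244
  ψ₂ = 0.244: g = -0.0003, g' = -0.469 → ψ₂ = 0.243
Converged at ψ₂ = 0.243.
  1: x = 0.515, y = 0.849
  2: x = 0.400, y = 0.136
  3: x = 0.085, y = 0.014

y_2 (drum 2) = 0.136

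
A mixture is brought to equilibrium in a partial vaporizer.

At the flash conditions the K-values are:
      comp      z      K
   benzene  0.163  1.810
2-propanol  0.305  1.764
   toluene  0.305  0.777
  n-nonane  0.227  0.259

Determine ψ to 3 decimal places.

Material balance + equilibrium reduce to Σ zᵢ(Kᵢ−1)/(1+ψ(Kᵢ−1)) = 0.
g(0) = ΣzᵢKᵢ − 1 = 0.129 and g(1) = 1 − Σzᵢ/Kᵢ = -0.532, so a root lies in (0, 1).
Newton–Raphson from ψ = 0.5:
  ψ = 0.500: g = -0.0812, g' = -0.481 → ψ = 0.331
  ψ = 0.331: g = -0.0063, g' = -0.416 → ψ = 0.316
Converged at ψ = 0.316.

ψ = 0.316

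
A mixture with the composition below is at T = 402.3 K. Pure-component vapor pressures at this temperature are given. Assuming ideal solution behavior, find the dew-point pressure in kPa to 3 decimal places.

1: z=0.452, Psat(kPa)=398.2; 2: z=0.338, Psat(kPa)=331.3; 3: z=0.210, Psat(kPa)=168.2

At the dew point ψ → 1, so Σzᵢ/Kᵢ = 1 with Kᵢ = Pᵢˢᵃᵗ/P ⇒ 1/P = Σzᵢ/Pᵢˢᵃᵗ.
1/P = 0.452/398.2 + 0.338/331.3 + 0.210/168.2 = 0.003404 ⇒ P = 293.785 kPa

Pdew = 293.785 kPa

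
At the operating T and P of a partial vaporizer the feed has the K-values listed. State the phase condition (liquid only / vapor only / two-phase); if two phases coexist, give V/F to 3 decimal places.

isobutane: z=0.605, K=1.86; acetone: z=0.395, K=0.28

ΣzᵢKᵢ = 1.236; Σzᵢ/Kᵢ = 1.736.
Both exceed 1, so a two-phase solution exists.
Let ψ = V/F and solve Σ zᵢ(Kᵢ−1)/(1+ψ(Kᵢ−1)) = 0.
Iterate (Newton) starting at ψ = 0.5:
  ψ = 0.500: g = -0.0805, g' = -0.719 → ψ = 0.388
  ψ = 0.388: g = -0.0045, g' = -0.646 → ψ = 0.381
Converged at ψ = 0.381.

two-phase, V/F = 0.381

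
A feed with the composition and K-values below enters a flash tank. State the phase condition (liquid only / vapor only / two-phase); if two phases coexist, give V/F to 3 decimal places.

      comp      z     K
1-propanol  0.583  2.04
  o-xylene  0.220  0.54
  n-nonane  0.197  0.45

two-phase, V/F = 0.754

ΣzᵢKᵢ = 1.397; Σzᵢ/Kᵢ = 1.131.
Both exceed 1, so a two-phase solution exists.
Rachford–Rice: g(ψ) = Σ zᵢ(Kᵢ−1)/(1+ψ(Kᵢ−1)) = 0.
Iterate (Newton) starting at ψ = 0.5:
  ψ = 0.500: g = 0.1180, g' = -0.465 → ψ = 0.754
Converged at ψ = 0.754.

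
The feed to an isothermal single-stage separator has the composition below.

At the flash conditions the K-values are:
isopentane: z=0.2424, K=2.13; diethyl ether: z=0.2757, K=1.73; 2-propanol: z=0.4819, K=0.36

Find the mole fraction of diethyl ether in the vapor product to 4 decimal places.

Iterate (Newton) starting at β = 0.57:
  β = 0.5700: g = -0.17682, g' = -0.6770 → β = 0.3088
  β = 0.3088: g = -0.01710, g' = -0.5745 → β = 0.2791
  β = 0.2791: g = -0.00003, g' = -0.5729 → β = 0.2790
Converged at β = 0.2790.
Compositions from xᵢ = zᵢ/(1+β(Kᵢ−1)), yᵢ = Kᵢxᵢ:
  isopentane: x = 0.1843, y = 0.3925
  diethyl ether: x = 0.2290, y = 0.3963
  2-propanol: x = 0.5867, y = 0.2112

y_diethyl ether = 0.3963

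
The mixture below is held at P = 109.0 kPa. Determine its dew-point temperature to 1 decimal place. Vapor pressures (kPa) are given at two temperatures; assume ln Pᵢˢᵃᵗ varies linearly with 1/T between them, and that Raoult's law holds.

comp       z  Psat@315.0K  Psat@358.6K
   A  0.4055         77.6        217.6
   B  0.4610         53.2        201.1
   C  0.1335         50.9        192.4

T = 334.4 K

Dew-point temperature: Σzᵢ·P/Pᵢˢᵃᵗ(T) = 1. Interpolate ln Pᵢˢᵃᵗ = aᵢ + bᵢ/T.
  T = 315.0 K: ΣzᵢP/Pᵢˢᵃᵗ = 1.8000
  T = 358.6 K: ΣzᵢP/Pᵢˢᵃᵗ = 0.5286
  T = 336.8 K: ΣzᵢP/Pᵢˢᵃᵗ = 0.9352
  T = 325.9 K: ΣzᵢP/Pᵢˢᵃᵗ = 1.2824
  T = 331.4 K: ΣzᵢP/Pᵢˢᵃᵗ = 1.0905
  T = 334.1 K: ΣzᵢP/Pᵢˢᵃᵗ = 1.0092
Interpolating between 334.1 K and 336.8 K gives T ≈ 334.4 K.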